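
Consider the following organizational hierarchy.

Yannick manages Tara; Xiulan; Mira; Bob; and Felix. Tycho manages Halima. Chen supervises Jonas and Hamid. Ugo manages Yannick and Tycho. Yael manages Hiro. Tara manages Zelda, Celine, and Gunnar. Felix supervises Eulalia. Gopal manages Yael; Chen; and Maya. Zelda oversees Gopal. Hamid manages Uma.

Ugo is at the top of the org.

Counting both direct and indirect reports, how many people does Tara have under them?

11

Tara directly manages Zelda, Celine, Gunnar. Under Zelda: Gopal, Maya, Chen, Hamid, Uma, Jonas, Yael, Hiro (8). Celine has no reports. Gunnar has no reports. So Tara's organization is 3 direct reports plus everyone under them: 9 + 1 + 1 = 11.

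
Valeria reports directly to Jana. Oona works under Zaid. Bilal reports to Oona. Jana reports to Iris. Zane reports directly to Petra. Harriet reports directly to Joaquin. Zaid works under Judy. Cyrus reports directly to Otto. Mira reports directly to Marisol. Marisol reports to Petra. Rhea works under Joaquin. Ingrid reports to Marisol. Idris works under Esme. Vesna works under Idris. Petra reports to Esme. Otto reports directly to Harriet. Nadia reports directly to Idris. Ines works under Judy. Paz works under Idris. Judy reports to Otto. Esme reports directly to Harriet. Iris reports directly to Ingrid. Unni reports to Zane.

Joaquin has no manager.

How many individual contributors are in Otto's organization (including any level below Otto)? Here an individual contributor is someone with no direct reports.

3

The people in Otto's organization with no one reporting to them are Cyrus, Ines, Bilal. That is 3.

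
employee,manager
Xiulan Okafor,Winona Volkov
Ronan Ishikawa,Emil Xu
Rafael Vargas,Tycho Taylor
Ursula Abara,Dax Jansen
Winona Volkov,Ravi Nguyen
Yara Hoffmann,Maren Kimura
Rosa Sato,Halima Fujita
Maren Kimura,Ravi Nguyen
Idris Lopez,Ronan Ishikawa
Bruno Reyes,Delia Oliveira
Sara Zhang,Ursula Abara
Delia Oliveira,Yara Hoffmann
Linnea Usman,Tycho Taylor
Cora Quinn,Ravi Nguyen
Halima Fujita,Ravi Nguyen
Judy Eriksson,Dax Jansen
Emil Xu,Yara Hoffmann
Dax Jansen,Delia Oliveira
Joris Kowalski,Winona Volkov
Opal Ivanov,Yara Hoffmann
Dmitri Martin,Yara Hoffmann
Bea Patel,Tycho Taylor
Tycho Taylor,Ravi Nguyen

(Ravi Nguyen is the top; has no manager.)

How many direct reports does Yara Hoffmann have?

Yara Hoffmann directly manages Delia Oliveira, Opal Ivanov, Emil Xu, Dmitri Martin. That is 4 direct reports.

4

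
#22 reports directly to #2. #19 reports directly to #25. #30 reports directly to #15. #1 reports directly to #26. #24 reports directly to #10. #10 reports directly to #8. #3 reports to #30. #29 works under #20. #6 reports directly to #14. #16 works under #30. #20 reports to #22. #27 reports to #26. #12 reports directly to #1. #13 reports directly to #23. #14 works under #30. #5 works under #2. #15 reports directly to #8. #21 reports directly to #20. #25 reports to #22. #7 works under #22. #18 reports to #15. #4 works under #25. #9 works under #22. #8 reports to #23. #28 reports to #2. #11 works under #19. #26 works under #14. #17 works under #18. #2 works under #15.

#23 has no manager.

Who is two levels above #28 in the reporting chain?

#15

#28 reports to #2, and #2 reports to #15. So #28's skip-level manager is #15.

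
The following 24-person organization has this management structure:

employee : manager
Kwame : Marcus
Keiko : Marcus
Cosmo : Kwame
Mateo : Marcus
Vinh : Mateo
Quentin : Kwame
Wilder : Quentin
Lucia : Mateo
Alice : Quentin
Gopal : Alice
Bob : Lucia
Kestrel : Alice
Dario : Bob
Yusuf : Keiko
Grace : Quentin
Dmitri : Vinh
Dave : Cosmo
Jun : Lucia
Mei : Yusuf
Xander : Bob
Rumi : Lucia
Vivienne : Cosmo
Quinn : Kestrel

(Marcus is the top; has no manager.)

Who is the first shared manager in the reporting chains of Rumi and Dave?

Rumi's chain of managers is Lucia, Mateo, Marcus. Dave's chain of managers is Cosmo, Kwame, Marcus. The first manager that appears in both chains is Marcus.

Marcus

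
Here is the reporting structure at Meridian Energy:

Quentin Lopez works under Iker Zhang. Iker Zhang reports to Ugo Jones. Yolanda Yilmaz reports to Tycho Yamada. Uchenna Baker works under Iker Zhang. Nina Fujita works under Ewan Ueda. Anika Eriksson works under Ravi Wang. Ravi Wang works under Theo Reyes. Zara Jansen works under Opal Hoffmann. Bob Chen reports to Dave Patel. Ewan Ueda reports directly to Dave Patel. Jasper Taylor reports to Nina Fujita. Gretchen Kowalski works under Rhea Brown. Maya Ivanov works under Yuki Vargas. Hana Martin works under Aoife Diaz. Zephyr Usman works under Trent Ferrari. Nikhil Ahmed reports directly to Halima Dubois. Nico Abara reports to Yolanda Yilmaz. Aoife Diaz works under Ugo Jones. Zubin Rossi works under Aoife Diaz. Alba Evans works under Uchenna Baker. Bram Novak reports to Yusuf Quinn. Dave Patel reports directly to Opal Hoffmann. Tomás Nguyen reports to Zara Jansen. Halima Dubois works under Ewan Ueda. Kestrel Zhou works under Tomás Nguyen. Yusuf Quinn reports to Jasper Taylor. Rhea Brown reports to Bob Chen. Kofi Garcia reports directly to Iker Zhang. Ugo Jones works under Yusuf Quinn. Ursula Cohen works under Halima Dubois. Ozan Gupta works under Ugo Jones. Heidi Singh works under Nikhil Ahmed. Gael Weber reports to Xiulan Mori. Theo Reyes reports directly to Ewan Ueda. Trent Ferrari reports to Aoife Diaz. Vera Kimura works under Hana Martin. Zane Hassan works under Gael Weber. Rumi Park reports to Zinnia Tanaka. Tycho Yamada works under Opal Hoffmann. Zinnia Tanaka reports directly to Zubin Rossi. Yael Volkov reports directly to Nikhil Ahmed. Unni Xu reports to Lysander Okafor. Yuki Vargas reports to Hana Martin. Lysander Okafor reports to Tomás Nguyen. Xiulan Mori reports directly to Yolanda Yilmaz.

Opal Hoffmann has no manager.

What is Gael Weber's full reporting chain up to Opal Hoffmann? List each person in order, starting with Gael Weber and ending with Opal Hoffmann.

Gael Weber reports to Xiulan Mori. Xiulan Mori reports to Yolanda Yilmaz. Yolanda Yilmaz reports to Tycho Yamada. Tycho Yamada reports to Opal Hoffmann. Opal Hoffmann is at the top.

Gael Weber -> Xiulan Mori -> Yolanda Yilmaz -> Tycho Yamada -> Opal Hoffmann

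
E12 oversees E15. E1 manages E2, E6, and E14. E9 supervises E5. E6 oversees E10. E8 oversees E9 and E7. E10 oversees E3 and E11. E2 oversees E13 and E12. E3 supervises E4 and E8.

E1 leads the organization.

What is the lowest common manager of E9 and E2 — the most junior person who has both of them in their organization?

E9's chain of managers is E8, E3, E10, E6, E1. E2's chain of managers is E1. The first manager that appears in both chains is E1.

E1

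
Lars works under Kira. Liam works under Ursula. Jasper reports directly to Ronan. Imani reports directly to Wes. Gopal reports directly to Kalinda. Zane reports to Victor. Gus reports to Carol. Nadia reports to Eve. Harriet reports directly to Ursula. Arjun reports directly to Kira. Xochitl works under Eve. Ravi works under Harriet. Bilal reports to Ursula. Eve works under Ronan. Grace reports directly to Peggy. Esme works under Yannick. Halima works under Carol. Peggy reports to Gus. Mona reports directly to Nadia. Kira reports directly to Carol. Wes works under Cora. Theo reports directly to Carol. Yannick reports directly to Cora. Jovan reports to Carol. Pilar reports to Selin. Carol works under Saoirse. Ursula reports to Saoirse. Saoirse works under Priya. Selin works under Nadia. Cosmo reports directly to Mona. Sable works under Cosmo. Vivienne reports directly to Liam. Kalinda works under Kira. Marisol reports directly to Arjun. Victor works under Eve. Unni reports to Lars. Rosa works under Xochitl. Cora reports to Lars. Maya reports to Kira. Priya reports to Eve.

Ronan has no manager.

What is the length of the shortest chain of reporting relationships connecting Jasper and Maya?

Jasper is 1 level below Ronan, and Maya is 6 levels below Ronan (their lowest common manager). The shortest path runs up from Jasper to Ronan and back down to Maya: 1 + 6 = 7 links.

7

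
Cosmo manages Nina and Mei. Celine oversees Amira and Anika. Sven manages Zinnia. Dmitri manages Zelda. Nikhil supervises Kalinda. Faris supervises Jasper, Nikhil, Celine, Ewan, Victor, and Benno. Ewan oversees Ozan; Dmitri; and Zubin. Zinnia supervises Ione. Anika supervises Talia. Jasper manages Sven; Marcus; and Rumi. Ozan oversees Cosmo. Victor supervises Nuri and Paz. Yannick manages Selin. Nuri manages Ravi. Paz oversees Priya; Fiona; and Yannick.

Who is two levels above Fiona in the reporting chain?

Victor

Fiona reports to Paz, and Paz reports to Victor. So Fiona's skip-level manager is Victor.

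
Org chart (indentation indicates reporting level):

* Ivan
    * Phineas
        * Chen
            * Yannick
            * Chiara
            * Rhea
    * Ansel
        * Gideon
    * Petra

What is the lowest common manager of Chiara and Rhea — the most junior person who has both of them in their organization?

Chen

Chiara's chain of managers is Chen, Phineas, Ivan. Rhea's chain of managers is Chen, Phineas, Ivan. The first manager that appears in both chains is Chen.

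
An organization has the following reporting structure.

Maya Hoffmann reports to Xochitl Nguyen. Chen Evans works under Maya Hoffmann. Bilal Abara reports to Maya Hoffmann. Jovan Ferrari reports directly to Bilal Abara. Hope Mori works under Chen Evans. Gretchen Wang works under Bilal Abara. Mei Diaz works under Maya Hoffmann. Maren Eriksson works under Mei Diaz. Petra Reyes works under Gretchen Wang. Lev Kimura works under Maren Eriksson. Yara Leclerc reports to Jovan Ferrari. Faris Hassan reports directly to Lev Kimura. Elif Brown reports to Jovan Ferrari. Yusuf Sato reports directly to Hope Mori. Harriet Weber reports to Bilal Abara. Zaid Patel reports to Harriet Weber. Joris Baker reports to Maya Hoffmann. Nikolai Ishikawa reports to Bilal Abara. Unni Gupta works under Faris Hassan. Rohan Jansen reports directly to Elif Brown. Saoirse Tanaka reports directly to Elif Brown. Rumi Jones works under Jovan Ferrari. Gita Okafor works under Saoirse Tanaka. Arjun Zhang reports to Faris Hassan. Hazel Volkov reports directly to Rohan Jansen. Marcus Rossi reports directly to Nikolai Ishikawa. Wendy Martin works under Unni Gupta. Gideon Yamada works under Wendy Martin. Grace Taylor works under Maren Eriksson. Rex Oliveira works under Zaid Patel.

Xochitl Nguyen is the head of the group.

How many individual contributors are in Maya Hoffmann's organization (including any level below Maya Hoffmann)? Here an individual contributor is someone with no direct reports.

The people in Maya Hoffmann's organization with no one reporting to them are Joris Baker, Grace Taylor, Arjun Zhang, Gideon Yamada, Marcus Rossi, Rex Oliveira, Petra Reyes, Rumi Jones, Gita Okafor, Hazel Volkov, Yara Leclerc, Yusuf Sato. That is 12.

12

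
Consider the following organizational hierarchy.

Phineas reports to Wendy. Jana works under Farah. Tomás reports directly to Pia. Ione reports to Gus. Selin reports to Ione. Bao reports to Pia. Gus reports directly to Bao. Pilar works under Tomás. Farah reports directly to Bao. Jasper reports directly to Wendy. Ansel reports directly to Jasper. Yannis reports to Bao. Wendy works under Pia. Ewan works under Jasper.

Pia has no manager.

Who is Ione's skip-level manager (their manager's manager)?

Bao

Ione reports to Gus, and Gus reports to Bao. So Ione's skip-level manager is Bao.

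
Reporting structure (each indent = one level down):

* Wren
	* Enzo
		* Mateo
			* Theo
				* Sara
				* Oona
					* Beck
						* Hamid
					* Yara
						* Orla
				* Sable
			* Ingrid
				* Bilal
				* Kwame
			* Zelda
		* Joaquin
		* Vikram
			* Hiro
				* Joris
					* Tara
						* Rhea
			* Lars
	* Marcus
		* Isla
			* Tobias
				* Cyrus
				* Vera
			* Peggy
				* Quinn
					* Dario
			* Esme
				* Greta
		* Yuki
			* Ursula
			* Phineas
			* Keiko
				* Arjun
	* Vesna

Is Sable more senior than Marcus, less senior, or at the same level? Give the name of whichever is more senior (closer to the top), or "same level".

Sable is 4 levels below Wren; Marcus is 1. Marcus is higher.

Marcus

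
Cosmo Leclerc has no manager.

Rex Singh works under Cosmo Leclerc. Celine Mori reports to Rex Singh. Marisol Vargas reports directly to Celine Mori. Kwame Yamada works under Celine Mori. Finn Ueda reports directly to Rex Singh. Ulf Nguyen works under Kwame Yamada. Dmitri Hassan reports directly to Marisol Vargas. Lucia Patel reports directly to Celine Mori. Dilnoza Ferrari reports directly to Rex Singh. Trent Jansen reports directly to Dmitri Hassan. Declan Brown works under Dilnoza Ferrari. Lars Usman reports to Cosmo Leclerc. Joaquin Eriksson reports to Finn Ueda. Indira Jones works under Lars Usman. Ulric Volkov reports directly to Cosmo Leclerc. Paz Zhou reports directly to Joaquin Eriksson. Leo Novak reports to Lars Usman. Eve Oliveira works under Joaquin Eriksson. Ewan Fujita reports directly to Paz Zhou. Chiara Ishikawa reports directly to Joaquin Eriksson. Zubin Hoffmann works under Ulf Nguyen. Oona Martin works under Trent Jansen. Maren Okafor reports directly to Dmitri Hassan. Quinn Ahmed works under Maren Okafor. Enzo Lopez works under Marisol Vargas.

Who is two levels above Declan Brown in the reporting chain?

Rex Singh

Declan Brown reports to Dilnoza Ferrari, and Dilnoza Ferrari reports to Rex Singh. So Declan Brown's skip-level manager is Rex Singh.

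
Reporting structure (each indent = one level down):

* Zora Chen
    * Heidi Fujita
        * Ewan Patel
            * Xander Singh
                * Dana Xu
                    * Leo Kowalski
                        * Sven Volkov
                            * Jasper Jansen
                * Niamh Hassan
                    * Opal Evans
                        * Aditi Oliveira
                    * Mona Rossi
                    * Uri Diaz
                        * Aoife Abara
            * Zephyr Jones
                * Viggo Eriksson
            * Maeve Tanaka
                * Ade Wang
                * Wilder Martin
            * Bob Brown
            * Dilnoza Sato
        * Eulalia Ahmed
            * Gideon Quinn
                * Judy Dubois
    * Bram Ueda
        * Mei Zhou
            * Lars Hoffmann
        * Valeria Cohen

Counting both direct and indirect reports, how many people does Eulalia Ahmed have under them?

Eulalia Ahmed directly manages Gideon Quinn. Under Gideon Quinn: Judy Dubois (1). That's 2 in total.

2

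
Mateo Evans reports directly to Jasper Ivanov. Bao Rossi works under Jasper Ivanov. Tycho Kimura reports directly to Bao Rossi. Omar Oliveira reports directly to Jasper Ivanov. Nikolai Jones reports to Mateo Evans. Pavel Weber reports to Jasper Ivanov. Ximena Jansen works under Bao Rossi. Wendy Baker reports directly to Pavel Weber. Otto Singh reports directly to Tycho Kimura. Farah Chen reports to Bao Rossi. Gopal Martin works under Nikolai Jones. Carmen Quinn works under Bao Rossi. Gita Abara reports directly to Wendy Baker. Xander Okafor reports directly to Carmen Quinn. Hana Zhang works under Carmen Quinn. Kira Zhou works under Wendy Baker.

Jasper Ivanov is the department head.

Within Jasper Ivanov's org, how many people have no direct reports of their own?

9

The people in Jasper Ivanov's organization with no one reporting to them are Kira Zhou, Gita Abara, Omar Oliveira, Hana Zhang, Xander Okafor, Farah Chen, Ximena Jansen, Otto Singh, Gopal Martin. That is 9.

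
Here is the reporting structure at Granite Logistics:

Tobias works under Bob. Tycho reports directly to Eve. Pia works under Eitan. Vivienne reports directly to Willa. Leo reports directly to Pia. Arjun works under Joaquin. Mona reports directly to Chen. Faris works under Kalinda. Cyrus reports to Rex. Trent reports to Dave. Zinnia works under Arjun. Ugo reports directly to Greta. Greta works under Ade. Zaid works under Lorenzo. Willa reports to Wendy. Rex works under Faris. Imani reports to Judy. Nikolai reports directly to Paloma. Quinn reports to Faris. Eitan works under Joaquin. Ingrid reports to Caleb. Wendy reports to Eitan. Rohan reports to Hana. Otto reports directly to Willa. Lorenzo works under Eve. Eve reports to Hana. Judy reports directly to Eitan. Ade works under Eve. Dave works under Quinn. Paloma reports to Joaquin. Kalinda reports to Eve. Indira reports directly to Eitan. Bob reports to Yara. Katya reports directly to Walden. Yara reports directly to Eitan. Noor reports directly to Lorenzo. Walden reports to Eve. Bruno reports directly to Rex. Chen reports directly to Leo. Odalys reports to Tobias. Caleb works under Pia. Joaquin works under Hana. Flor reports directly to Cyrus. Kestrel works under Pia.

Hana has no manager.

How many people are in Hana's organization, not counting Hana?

Hana directly manages Joaquin, Eve, Rohan. Under Joaquin: Paloma, Nikolai, Arjun, Zinnia, Eitan, Wendy, Willa, Vivienne, Otto, Yara, Bob, Tobias, Odalys, Indira, Judy, Imani, Pia, Kestrel, Leo, Chen, Mona, Caleb, Ingrid (23). Under Eve: Walden, Katya, Tycho, Lorenzo, Zaid, Noor, Ade, Greta, Ugo, Kalinda, Faris, Rex, Cyrus, Flor, Bruno, Quinn, Dave, Trent (18). Rohan has no reports. So Hana's organization is 3 direct reports plus everyone under them: 24 + 19 + 1 = 44.

44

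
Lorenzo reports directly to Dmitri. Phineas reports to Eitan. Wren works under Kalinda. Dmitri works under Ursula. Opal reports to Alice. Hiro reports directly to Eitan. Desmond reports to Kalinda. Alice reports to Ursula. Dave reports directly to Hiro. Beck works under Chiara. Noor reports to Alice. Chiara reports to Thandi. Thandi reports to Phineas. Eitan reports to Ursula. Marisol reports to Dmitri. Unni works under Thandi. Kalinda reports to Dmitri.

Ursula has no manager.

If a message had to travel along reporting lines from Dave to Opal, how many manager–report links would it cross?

5

Dave is 3 levels below Ursula, and Opal is 2 levels below Ursula (their lowest common manager). The shortest path runs up from Dave to Ursula and back down to Opal: 3 + 2 = 5 links.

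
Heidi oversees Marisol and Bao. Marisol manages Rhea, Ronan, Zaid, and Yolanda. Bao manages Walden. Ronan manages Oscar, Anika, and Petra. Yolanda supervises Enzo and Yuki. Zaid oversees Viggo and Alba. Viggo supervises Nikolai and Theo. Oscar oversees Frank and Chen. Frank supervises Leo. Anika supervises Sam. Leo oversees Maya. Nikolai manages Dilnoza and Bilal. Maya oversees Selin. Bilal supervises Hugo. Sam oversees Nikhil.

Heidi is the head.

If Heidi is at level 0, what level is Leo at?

5

Chain from Leo up to Heidi: Leo → Frank → Oscar → Ronan → Marisol → Heidi. That is 5 steps up, so Leo is 5 levels below Heidi.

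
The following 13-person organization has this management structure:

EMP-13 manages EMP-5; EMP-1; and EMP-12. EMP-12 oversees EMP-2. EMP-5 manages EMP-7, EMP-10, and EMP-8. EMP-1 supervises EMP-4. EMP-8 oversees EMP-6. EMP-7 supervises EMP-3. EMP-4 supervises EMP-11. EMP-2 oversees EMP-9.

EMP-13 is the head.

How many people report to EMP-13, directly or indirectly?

12

EMP-13 directly manages EMP-12, EMP-5, EMP-1. Under EMP-12: EMP-2, EMP-9 (2). Under EMP-5: EMP-10, EMP-7, EMP-3, EMP-8, EMP-6 (5). Under EMP-1: EMP-4, EMP-11 (2). So EMP-13's organization is 3 direct reports plus everyone under them: 3 + 6 + 3 = 12.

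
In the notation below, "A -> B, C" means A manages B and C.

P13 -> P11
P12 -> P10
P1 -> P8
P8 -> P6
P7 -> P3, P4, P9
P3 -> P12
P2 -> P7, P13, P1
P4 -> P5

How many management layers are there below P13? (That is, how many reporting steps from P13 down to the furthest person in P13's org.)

1

The longest chain under P13 runs P13 → P11, which is 1 level below P13.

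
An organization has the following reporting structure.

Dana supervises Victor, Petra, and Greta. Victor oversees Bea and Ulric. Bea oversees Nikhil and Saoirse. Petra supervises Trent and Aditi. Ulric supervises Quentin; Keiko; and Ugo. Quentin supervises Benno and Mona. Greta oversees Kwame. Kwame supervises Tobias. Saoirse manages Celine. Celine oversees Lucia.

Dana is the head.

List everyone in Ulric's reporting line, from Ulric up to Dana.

Ulric reports to Victor. Victor reports to Dana. Dana is at the top.

Ulric -> Victor -> Dana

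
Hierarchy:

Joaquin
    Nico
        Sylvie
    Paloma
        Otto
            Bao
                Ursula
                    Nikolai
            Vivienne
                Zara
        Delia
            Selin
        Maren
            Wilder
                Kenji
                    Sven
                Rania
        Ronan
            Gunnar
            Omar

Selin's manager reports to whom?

Selin reports to Delia, and Delia reports to Paloma. So Selin's skip-level manager is Paloma.

Paloma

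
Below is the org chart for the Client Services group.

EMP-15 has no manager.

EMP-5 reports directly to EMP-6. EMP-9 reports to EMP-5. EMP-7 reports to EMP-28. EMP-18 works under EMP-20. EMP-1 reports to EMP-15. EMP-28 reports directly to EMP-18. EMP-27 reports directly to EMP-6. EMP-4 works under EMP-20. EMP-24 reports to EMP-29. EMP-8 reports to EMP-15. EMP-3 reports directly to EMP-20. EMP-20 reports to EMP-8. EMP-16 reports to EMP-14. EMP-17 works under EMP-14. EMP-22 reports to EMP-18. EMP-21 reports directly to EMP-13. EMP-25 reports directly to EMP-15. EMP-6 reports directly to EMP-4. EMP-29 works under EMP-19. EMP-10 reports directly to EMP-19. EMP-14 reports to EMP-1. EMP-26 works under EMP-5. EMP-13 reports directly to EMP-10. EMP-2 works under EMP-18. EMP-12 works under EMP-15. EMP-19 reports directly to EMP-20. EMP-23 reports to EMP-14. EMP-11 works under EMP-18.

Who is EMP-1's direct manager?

EMP-1 reports directly to EMP-15.

EMP-15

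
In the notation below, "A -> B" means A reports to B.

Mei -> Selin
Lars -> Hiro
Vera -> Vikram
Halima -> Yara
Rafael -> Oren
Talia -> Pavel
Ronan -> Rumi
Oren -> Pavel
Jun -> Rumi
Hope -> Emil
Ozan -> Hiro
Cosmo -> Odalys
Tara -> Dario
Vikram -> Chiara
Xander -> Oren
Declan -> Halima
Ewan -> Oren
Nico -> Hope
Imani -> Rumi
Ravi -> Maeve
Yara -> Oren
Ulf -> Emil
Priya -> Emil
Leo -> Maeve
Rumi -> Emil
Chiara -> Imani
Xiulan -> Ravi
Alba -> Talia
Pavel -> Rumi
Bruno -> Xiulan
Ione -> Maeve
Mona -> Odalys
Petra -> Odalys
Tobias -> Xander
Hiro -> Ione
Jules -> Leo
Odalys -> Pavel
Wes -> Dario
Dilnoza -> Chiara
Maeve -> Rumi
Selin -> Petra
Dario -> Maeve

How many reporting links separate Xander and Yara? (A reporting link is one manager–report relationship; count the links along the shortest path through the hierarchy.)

2

Xander is 1 level below Oren, and Yara is 1 level below Oren (their lowest common manager). The shortest path runs up from Xander to Oren and back down to Yara: 1 + 1 = 2 links.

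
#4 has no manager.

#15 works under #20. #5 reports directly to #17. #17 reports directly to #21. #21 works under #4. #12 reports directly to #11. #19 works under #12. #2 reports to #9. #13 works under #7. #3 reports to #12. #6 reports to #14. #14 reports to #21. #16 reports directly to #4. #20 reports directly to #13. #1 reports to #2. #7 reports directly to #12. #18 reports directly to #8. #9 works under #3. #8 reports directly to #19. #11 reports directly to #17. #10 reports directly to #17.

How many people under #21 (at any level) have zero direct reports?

The people in #21's organization with no one reporting to them are #6, #5, #10, #1, #15, #18. That is 6.

6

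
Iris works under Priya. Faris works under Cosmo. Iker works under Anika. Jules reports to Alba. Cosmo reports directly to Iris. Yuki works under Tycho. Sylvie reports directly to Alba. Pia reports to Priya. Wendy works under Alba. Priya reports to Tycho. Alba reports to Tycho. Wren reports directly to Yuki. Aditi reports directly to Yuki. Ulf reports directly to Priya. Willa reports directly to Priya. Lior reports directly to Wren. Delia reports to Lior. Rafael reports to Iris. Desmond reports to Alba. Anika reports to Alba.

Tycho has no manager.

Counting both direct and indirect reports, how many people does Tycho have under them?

Tycho directly manages Yuki, Priya, Alba. Under Yuki: Aditi, Wren, Lior, Delia (4). Under Priya: Ulf, Pia, Willa, Iris, Rafael, Cosmo, Faris (7). Under Alba: Wendy, Jules, Desmond, Sylvie, Anika, Iker (6). So Tycho's organization is 3 direct reports plus everyone under them: 5 + 8 + 7 = 20.

20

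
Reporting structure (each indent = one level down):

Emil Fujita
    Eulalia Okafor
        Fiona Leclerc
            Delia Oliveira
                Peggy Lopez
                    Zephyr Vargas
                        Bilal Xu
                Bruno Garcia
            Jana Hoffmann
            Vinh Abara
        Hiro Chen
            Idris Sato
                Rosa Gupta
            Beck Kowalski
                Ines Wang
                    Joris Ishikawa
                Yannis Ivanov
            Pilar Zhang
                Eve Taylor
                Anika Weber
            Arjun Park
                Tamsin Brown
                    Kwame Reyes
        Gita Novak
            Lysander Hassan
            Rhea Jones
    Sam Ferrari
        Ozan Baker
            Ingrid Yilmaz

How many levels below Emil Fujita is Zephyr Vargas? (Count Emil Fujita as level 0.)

Chain from Zephyr Vargas up to Emil Fujita: Zephyr Vargas → Peggy Lopez → Delia Oliveira → Fiona Leclerc → Eulalia Okafor → Emil Fujita. That is 5 steps up, so Zephyr Vargas is 5 levels below Emil Fujita.

5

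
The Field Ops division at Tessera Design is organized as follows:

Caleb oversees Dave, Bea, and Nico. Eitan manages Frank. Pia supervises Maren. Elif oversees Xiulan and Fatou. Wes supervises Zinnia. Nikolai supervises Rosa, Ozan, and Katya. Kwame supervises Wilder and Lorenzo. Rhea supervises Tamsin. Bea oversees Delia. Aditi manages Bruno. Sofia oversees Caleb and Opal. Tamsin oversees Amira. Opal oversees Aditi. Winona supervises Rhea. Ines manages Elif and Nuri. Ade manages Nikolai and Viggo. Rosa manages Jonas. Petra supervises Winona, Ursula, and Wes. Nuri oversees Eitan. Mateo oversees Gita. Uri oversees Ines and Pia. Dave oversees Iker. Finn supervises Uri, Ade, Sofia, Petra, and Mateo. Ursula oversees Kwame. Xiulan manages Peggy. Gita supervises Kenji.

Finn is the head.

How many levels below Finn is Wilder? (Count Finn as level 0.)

4

Chain from Wilder up to Finn: Wilder → Kwame → Ursula → Petra → Finn. That is 4 steps up, so Wilder is 4 levels below Finn.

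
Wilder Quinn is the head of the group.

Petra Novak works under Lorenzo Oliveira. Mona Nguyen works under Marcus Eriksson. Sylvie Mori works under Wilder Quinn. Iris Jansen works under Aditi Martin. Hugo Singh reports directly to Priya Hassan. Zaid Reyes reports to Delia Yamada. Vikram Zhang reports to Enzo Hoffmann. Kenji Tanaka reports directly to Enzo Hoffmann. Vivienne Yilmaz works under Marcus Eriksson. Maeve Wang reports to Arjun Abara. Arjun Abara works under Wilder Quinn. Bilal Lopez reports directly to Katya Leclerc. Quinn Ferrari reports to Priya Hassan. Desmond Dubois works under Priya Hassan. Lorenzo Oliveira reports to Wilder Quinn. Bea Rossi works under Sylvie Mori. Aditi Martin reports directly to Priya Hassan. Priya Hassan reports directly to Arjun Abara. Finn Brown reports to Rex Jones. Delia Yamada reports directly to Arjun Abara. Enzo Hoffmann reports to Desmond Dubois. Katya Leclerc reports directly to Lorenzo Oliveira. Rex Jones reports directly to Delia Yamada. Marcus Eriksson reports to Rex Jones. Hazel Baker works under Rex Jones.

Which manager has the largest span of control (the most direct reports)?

Priya Hassan

Direct-report counts: Wilder Quinn has 3; Sylvie Mori has 1; Lorenzo Oliveira has 2; Katya Leclerc has 1; Arjun Abara has 3; Priya Hassan has 4; Desmond Dubois has 1; Enzo Hoffmann has 2; Aditi Martin has 1; Delia Yamada has 2; Rex Jones has 3; Marcus Eriksson has 2. The largest is 4, held by Priya Hassan.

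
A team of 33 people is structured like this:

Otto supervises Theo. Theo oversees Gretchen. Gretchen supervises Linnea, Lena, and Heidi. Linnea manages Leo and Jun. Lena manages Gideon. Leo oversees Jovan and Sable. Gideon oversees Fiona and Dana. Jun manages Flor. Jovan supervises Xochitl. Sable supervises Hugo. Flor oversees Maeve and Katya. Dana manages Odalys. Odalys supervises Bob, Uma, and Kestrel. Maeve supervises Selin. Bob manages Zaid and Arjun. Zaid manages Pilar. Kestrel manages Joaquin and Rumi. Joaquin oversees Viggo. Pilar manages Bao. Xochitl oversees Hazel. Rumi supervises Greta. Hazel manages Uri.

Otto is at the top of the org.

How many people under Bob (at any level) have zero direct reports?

2

The people in Bob's organization with no one reporting to them are Arjun, Bao. That is 2.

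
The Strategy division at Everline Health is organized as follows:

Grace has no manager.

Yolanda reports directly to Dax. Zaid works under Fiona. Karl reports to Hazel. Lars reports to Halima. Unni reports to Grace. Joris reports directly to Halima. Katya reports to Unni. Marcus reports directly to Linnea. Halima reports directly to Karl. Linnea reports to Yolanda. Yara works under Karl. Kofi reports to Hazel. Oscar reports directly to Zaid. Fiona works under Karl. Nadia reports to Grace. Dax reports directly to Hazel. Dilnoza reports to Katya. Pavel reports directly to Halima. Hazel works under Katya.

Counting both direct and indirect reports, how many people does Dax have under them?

3

Dax directly manages Yolanda. Under Yolanda: Linnea, Marcus (2). That's 3 in total.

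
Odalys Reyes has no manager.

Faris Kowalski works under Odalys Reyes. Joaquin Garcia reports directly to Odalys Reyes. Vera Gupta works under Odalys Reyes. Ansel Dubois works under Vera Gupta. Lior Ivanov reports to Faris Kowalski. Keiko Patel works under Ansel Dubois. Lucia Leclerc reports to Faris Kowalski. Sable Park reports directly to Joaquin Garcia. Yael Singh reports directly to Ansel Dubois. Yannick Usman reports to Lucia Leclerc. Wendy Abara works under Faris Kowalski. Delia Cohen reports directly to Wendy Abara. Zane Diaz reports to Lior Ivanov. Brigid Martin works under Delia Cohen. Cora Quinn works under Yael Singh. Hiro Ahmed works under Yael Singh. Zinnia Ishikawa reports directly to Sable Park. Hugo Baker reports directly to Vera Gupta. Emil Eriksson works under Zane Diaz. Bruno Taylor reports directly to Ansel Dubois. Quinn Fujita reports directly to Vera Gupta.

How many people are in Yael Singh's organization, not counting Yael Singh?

Yael Singh directly manages Cora Quinn, Hiro Ahmed. Cora Quinn has no reports. Hiro Ahmed has no reports. So Yael Singh's organization is 2 direct reports plus everyone under them: 1 + 1 = 2.

2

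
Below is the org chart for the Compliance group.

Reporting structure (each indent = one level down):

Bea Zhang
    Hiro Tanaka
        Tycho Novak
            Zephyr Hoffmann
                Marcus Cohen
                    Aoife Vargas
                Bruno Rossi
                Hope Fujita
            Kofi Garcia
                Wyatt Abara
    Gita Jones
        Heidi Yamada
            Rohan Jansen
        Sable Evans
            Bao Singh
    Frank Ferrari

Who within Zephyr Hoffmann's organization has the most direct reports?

Direct-report counts within Zephyr Hoffmann's organization: Zephyr Hoffmann has 3; Marcus Cohen has 1. The largest is 3, held by Zephyr Hoffmann.

Zephyr Hoffmann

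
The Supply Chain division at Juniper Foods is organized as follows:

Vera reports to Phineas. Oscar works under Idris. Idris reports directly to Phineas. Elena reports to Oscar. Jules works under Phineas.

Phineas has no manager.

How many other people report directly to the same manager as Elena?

Elena reports to Oscar, and Oscar has no other direct reports. Elena has 0 peers.

0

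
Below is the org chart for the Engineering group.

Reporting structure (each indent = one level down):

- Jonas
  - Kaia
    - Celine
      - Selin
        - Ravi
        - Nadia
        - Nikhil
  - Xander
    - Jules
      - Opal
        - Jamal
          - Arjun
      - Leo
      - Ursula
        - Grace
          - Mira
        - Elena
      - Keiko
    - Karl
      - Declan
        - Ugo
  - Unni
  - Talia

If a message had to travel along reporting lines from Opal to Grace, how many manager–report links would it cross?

3

Opal is 1 level below Jules, and Grace is 2 levels below Jules (their lowest common manager). The shortest path runs up from Opal to Jules and back down to Grace: 1 + 2 = 3 links.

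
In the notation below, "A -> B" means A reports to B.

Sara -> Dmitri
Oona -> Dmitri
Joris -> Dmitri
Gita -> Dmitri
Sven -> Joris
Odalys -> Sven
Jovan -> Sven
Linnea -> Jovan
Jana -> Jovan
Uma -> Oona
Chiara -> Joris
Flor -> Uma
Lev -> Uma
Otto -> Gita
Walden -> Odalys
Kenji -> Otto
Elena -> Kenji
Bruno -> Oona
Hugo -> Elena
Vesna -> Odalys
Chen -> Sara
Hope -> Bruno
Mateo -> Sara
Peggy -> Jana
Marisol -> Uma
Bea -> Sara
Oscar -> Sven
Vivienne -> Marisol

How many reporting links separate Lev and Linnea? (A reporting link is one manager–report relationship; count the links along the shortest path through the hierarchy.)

Lev is 3 levels below Dmitri, and Linnea is 4 levels below Dmitri (their lowest common manager). The shortest path runs up from Lev to Dmitri and back down to Linnea: 3 + 4 = 7 links.

7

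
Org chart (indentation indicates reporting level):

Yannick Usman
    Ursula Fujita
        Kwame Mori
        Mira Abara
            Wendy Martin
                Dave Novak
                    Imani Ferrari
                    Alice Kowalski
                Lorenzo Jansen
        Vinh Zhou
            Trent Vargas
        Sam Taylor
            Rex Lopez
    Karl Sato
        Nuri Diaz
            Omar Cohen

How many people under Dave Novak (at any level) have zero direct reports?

The people in Dave Novak's organization with no one reporting to them are Alice Kowalski, Imani Ferrari. That is 2.

2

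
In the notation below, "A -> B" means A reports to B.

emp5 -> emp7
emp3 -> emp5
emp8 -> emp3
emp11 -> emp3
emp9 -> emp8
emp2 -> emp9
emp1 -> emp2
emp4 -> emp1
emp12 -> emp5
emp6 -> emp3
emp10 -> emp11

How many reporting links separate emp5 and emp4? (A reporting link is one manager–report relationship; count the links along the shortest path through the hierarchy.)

6

emp4 is in emp5's organization: the chain from emp4 up to emp5 is emp4 → emp1 → emp2 → emp9 → emp8 → emp3 → emp5, which is 6 links.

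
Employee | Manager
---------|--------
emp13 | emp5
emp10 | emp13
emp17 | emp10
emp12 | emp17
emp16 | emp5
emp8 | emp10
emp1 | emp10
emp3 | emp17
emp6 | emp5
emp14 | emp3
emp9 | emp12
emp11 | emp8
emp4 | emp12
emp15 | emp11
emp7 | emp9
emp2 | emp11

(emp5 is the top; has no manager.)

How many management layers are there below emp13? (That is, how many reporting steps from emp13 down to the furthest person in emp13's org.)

5

The longest chain under emp13 runs emp13 → emp10 → emp17 → emp12 → emp9 → emp7, which is 5 levels below emp13.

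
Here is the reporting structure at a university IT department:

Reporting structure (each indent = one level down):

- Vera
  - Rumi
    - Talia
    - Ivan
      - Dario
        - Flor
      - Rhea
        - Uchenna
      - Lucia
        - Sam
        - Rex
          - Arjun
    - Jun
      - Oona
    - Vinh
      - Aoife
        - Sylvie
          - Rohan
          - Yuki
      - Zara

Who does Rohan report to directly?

Sylvie

Rohan reports directly to Sylvie.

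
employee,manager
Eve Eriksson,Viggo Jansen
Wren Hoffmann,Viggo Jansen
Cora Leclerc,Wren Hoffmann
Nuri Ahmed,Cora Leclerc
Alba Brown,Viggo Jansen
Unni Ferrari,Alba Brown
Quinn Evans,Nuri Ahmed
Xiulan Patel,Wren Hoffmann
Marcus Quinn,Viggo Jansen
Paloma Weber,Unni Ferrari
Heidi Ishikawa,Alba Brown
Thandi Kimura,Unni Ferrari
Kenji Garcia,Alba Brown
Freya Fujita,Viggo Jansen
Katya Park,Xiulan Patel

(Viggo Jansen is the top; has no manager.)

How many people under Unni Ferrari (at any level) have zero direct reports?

2

The people in Unni Ferrari's organization with no one reporting to them are Thandi Kimura, Paloma Weber. That is 2.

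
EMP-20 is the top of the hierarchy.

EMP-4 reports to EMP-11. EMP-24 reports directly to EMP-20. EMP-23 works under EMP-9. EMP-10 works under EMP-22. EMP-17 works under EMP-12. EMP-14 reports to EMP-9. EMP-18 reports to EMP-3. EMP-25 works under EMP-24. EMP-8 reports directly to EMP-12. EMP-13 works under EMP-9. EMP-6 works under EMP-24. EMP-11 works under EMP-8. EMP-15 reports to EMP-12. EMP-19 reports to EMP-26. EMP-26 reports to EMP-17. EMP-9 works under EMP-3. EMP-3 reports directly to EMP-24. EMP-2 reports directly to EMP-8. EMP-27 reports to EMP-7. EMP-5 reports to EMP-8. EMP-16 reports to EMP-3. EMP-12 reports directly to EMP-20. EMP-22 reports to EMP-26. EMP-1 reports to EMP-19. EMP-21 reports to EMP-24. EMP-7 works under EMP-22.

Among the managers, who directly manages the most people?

EMP-24

Direct-report counts: EMP-20 has 2; EMP-12 has 3; EMP-8 has 3; EMP-11 has 1; EMP-17 has 1; EMP-26 has 2; EMP-19 has 1; EMP-22 has 2; EMP-7 has 1; EMP-24 has 4; EMP-3 has 3; EMP-9 has 3. The largest is 4, held by EMP-24.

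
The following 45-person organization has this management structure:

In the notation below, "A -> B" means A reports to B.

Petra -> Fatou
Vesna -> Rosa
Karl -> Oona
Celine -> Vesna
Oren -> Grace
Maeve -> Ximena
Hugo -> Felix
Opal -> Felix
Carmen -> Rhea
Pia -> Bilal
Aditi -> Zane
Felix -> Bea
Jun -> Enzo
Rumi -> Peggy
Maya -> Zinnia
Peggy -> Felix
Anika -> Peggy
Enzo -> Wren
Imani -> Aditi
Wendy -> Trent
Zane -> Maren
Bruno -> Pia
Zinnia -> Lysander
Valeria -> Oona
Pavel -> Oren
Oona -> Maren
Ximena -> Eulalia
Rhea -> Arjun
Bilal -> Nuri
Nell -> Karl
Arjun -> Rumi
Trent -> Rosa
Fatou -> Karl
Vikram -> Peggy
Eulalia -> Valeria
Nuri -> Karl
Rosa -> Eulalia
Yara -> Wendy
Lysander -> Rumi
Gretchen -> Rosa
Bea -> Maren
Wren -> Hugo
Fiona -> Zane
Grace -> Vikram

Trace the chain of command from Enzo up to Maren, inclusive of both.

Enzo -> Wren -> Hugo -> Felix -> Bea -> Maren

Enzo reports to Wren. Wren reports to Hugo. Hugo reports to Felix. Felix reports to Bea. Bea reports to Maren. Maren is at the top.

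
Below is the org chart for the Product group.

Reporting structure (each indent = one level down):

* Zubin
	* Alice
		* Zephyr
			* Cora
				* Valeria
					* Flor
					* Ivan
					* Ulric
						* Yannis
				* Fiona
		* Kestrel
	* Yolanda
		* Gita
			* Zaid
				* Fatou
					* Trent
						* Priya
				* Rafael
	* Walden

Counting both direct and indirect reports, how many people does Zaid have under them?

Zaid directly manages Fatou, Rafael. Under Fatou: Trent, Priya (2). Rafael has no reports. So Zaid's organization is 2 direct reports plus everyone under them: 3 + 1 = 4.

4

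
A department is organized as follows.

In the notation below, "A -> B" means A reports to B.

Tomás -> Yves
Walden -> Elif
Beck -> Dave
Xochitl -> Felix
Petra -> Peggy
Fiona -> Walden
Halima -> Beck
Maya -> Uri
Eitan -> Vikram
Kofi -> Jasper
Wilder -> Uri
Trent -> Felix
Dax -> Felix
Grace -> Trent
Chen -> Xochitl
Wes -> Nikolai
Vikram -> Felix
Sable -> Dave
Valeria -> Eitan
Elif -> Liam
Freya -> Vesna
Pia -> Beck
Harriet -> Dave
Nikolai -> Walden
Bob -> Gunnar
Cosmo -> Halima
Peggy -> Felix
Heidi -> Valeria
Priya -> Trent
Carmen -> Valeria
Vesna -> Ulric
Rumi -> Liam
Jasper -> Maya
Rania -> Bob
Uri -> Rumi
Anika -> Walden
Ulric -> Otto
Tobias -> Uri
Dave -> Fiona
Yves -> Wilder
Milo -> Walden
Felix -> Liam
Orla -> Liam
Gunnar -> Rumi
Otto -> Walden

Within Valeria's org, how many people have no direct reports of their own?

2

The people in Valeria's organization with no one reporting to them are Heidi, Carmen. That is 2.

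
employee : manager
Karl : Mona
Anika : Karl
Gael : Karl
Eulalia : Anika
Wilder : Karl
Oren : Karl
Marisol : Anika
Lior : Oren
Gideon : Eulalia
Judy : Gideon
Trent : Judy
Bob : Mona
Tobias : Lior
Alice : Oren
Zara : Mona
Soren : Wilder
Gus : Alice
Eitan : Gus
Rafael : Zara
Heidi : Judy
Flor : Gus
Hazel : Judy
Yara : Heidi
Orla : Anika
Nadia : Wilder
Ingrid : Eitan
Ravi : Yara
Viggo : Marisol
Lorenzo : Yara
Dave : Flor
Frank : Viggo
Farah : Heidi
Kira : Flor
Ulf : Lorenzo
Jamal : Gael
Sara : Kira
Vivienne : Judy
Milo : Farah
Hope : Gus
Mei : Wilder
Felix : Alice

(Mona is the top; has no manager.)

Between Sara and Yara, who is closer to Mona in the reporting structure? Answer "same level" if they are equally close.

Both Sara and Yara are 7 levels below Mona.

same level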